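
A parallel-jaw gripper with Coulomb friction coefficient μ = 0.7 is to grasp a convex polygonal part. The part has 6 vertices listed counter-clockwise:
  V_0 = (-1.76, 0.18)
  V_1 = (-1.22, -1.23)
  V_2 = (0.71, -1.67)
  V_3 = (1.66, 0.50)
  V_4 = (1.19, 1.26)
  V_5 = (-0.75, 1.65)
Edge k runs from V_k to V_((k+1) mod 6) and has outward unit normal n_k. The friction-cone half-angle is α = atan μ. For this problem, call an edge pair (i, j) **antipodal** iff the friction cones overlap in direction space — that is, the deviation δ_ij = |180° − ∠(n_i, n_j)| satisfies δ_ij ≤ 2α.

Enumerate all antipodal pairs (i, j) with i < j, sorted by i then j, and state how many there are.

α = atan 0.7 = 34.99°;  2α = 69.98°
n_0 = (-0.9339, -0.3576)
n_1 = (-0.2223, -0.9750)
n_2 = (+0.9161, -0.4010)
n_3 = (+0.8505, +0.5260)
n_4 = (+0.1971, +0.9804)
n_5 = (-0.8242, +0.5663)
  (0,1): δ = 123.80°  ·
  (0,2): δ = 44.60°  ✓
  (0,3): δ = 10.78°  ✓
  (0,4): δ = 57.68°  ✓
  (0,5): δ = 124.55°  ·
  (1,2): δ = 100.80°  ·
  (1,3): δ = 45.42°  ✓
  (1,4): δ = 1.48°  ✓
  (1,5): δ = 68.35°  ✓
  (2,3): δ = 124.62°  ·
  (2,4): δ = 77.72°  ·
  (2,5): δ = 10.85°  ✓
  (3,4): δ = 133.10°  ·
  (3,5): δ = 66.23°  ✓
  (4,5): δ = 113.13°  ·
antipodal pairs: 8

count = 8; pairs: (0,2), (0,3), (0,4), (1,3), (1,4), (1,5), (2,5), (3,5)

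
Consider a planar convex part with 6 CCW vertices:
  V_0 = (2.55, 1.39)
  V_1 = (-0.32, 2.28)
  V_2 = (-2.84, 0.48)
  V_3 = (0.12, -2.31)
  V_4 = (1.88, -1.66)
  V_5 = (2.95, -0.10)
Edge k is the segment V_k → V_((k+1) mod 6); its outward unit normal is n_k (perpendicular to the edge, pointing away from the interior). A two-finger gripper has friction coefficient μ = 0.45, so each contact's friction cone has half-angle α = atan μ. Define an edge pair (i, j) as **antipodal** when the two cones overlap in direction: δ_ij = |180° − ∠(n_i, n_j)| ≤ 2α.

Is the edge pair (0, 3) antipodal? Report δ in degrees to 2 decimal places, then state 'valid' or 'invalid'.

δ = 37.50°, valid

α = atan 0.45 = 24.23°;  2α = 48.46°
edge 0: e_0 = (-2.87, +0.89);  n_0 = (+0.2962, +0.9551)
edge 3: e_3 = (+1.76, +0.65);  n_3 = (+0.3464, -0.9381)
∠(n_0, n_3) = 142.50°
δ = |180° − 142.50°| = 37.50°
37.50° ≤ 2α = 48.46°  →  valid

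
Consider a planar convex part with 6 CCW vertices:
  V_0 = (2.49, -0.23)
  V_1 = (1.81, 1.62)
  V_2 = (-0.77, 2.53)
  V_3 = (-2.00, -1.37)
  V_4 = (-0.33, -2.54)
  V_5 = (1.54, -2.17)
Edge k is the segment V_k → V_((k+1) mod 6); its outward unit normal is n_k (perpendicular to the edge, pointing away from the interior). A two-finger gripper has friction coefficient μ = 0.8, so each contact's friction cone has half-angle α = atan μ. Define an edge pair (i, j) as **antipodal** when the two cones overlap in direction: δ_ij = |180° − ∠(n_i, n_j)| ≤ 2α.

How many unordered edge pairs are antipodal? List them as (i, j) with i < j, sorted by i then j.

α = atan 0.8 = 38.66°;  2α = 77.32°
n_0 = (+0.9386, +0.3450)
n_1 = (+0.3326, +0.9431)
n_2 = (-0.9537, +0.3008)
n_3 = (-0.5738, -0.8190)
n_4 = (+0.1941, -0.9810)
n_5 = (+0.8981, -0.4398)
  (0,1): δ = 129.61°  ·
  (0,2): δ = 37.69°  ✓
  (0,3): δ = 34.80°  ✓
  (0,4): δ = 81.01°  ·
  (0,5): δ = 133.73°  ·
  (1,2): δ = 88.08°  ·
  (1,3): δ = 15.59°  ✓
  (1,4): δ = 30.62°  ✓
  (1,5): δ = 83.34°  ·
  (2,3): δ = 107.51°  ·
  (2,4): δ = 61.30°  ✓
  (2,5): δ = 8.59°  ✓
  (3,4): δ = 133.79°  ·
  (3,5): δ = 81.08°  ·
  (4,5): δ = 127.28°  ·
antipodal pairs: 6

count = 6; pairs: (0,2), (0,3), (1,3), (1,4), (2,4), (2,5)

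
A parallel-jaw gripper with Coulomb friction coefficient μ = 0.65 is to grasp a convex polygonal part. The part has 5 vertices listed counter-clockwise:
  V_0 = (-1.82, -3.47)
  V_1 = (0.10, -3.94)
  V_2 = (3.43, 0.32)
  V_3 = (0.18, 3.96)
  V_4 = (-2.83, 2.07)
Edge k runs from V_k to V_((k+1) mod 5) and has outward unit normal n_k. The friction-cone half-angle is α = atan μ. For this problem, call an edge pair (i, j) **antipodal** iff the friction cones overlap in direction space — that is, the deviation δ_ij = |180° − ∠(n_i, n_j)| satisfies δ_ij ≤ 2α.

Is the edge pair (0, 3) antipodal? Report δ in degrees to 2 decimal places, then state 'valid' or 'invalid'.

α = atan 0.65 = 33.02°;  2α = 66.05°
edge 0: e_0 = (+1.92, -0.47);  n_0 = (-0.2378, -0.9713)
edge 3: e_3 = (-3.01, -1.89);  n_3 = (-0.5318, +0.8469)
∠(n_0, n_3) = 134.12°
δ = |180° − 134.12°| = 45.88°
45.88° ≤ 2α = 66.05°  →  valid

δ = 45.88°, valid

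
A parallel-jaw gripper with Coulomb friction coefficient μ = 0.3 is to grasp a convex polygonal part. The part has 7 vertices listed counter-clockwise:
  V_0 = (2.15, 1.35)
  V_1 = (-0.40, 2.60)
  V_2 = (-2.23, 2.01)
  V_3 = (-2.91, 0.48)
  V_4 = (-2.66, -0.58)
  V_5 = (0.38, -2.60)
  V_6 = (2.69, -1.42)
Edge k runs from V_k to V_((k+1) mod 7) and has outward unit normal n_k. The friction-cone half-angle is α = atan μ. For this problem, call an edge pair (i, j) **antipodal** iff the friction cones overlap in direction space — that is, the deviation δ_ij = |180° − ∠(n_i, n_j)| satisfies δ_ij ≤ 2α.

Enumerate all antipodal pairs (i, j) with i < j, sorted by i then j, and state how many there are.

α = atan 0.3 = 16.70°;  2α = 33.40°
n_0 = (+0.4402, +0.8979)
n_1 = (-0.3069, +0.9518)
n_2 = (-0.9138, +0.4061)
n_3 = (-0.9733, -0.2296)
n_4 = (-0.5534, -0.8329)
n_5 = (+0.4549, -0.8905)
n_6 = (+0.9815, +0.1913)
  (0,1): δ = 136.02°  ·
  (0,2): δ = 87.85°  ·
  (0,3): δ = 50.62°  ·
  (0,4): δ = 7.49°  ✓
  (0,5): δ = 53.17°  ·
  (0,6): δ = 127.15°  ·
  (1,2): δ = 131.83°  ·
  (1,3): δ = 94.60°  ·
  (1,4): δ = 51.47°  ·
  (1,5): δ = 9.19°  ✓
  (1,6): δ = 83.16°  ·
  (2,3): δ = 142.77°  ·
  (2,4): δ = 99.64°  ·
  (2,5): δ = 38.98°  ·
  (2,6): δ = 34.99°  ·
  (3,4): δ = 136.87°  ·
  (3,5): δ = 76.21°  ·
  (3,6): δ = 2.24°  ✓
  (4,5): δ = 119.34°  ·
  (4,6): δ = 45.37°  ·
  (5,6): δ = 106.03°  ·
antipodal pairs: 3

count = 3; pairs: (0,4), (1,5), (3,6)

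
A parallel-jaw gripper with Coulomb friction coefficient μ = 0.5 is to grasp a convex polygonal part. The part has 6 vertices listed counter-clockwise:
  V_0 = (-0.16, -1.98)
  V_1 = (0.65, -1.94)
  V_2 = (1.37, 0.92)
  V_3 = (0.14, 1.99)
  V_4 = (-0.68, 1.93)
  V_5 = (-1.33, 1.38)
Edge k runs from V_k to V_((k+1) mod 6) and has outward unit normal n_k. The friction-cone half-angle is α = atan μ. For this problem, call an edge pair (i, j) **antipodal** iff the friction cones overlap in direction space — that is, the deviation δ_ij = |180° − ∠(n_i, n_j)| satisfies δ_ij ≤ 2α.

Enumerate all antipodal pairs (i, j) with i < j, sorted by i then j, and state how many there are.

count = 6; pairs: (0,2), (0,3), (0,4), (1,4), (1,5), (2,5)

α = atan 0.5 = 26.57°;  2α = 53.13°
n_0 = (+0.0493, -0.9988)
n_1 = (+0.9697, -0.2441)
n_2 = (+0.6563, +0.7545)
n_3 = (-0.0730, +0.9973)
n_4 = (-0.6459, +0.7634)
n_5 = (-0.9444, -0.3288)
  (0,1): δ = 106.96°  ·
  (0,2): δ = 43.85°  ✓
  (0,3): δ = 1.36°  ✓
  (0,4): δ = 37.41°  ✓
  (0,5): δ = 106.37°  ·
  (1,2): δ = 116.89°  ·
  (1,3): δ = 71.68°  ·
  (1,4): δ = 35.63°  ✓
  (1,5): δ = 33.33°  ✓
  (2,3): δ = 134.79°  ·
  (2,4): δ = 98.74°  ·
  (2,5): δ = 29.78°  ✓
  (3,4): δ = 143.95°  ·
  (3,5): δ = 74.99°  ·
  (4,5): δ = 111.04°  ·
antipodal pairs: 6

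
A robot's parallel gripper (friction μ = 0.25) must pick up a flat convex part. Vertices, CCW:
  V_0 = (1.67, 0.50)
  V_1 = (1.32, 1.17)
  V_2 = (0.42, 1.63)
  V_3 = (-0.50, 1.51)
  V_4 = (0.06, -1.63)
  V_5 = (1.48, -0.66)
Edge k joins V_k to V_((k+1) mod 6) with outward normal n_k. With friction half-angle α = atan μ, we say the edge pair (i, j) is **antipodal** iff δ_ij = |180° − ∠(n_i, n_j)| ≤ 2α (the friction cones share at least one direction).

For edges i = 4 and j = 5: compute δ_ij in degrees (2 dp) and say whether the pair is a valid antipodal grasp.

α = atan 0.25 = 14.04°;  2α = 28.07°
edge 4: e_4 = (+1.42, +0.97);  n_4 = (+0.5641, -0.8257)
edge 5: e_5 = (+0.19, +1.16);  n_5 = (+0.9868, -0.1616)
∠(n_4, n_5) = 46.36°
δ = |180° − 46.36°| = 133.64°
133.64° > 2α = 28.07°  →  invalid

δ = 133.64°, invalid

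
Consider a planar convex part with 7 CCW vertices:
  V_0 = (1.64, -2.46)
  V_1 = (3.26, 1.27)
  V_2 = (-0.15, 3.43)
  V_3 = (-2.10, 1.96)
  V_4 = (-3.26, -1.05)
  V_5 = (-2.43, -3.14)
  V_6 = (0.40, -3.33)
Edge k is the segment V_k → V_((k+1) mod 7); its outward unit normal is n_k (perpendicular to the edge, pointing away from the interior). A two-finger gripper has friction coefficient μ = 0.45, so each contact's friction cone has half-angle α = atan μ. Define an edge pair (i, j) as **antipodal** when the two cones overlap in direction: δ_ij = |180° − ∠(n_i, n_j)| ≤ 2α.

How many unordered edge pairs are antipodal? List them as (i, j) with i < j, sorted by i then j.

count = 8; pairs: (0,2), (0,3), (0,4), (1,4), (1,5), (2,5), (2,6), (3,6)

α = atan 0.45 = 24.23°;  2α = 48.46°
n_0 = (+0.9172, -0.3984)
n_1 = (+0.5351, +0.8448)
n_2 = (-0.6020, +0.7985)
n_3 = (-0.9331, +0.3596)
n_4 = (-0.9294, -0.3691)
n_5 = (-0.0670, -0.9978)
n_6 = (+0.5743, -0.8186)
  (0,1): δ = 98.88°  ·
  (0,2): δ = 29.51°  ✓
  (0,3): δ = 2.40°  ✓
  (0,4): δ = 45.14°  ✓
  (0,5): δ = 109.64°  ·
  (0,6): δ = 148.53°  ·
  (1,2): δ = 110.64°  ·
  (1,3): δ = 78.72°  ·
  (1,4): δ = 35.99°  ✓
  (1,5): δ = 28.51°  ✓
  (1,6): δ = 67.41°  ·
  (2,3): δ = 148.09°  ·
  (2,4): δ = 105.35°  ·
  (2,5): δ = 40.85°  ✓
  (2,6): δ = 1.96°  ✓
  (3,4): δ = 137.26°  ·
  (3,5): δ = 72.77°  ·
  (3,6): δ = 33.87°  ✓
  (4,5): δ = 115.50°  ·
  (4,6): δ = 76.61°  ·
  (5,6): δ = 141.11°  ·
antipodal pairs: 8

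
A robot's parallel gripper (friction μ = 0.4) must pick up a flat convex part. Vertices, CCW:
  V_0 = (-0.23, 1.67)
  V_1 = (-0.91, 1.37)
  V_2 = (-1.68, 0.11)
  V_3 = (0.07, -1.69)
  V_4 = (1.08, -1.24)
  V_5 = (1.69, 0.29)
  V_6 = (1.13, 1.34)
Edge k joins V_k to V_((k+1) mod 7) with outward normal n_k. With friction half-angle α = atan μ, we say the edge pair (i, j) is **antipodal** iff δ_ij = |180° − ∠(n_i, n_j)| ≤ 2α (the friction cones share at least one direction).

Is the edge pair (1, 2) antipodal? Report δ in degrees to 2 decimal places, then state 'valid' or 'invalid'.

δ = 104.38°, invalid

α = atan 0.4 = 21.80°;  2α = 43.60°
edge 1: e_1 = (-0.77, -1.26);  n_1 = (-0.8533, +0.5215)
edge 2: e_2 = (+1.75, -1.80);  n_2 = (-0.7170, -0.6971)
∠(n_1, n_2) = 75.62°
δ = |180° − 75.62°| = 104.38°
104.38° > 2α = 43.60°  →  invalid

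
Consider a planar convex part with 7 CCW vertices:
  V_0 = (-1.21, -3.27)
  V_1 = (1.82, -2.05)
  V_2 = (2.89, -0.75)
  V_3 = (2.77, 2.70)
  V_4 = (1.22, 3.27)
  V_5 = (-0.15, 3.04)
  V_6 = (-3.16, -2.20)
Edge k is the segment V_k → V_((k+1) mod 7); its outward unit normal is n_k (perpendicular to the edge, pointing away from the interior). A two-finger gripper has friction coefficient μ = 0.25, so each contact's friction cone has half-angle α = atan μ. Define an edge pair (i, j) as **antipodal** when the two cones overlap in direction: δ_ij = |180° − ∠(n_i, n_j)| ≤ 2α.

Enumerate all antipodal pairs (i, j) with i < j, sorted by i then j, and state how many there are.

count = 3; pairs: (0,4), (1,5), (3,6)

α = atan 0.25 = 14.04°;  2α = 28.07°
n_0 = (+0.3735, -0.9276)
n_1 = (+0.7721, -0.6355)
n_2 = (+0.9994, +0.0348)
n_3 = (+0.3451, +0.9385)
n_4 = (-0.1656, +0.9862)
n_5 = (-0.8671, +0.4981)
n_6 = (-0.4811, -0.8767)
  (0,1): δ = 151.39°  ·
  (0,2): δ = 109.94°  ·
  (0,3): δ = 42.12°  ·
  (0,4): δ = 12.40°  ✓
  (0,5): δ = 38.19°  ·
  (0,6): δ = 129.31°  ·
  (1,2): δ = 138.55°  ·
  (1,3): δ = 70.73°  ·
  (1,4): δ = 41.01°  ·
  (1,5): δ = 9.58°  ✓
  (1,6): δ = 100.70°  ·
  (2,3): δ = 112.18°  ·
  (2,4): δ = 82.46°  ·
  (2,5): δ = 31.87°  ·
  (2,6): δ = 59.25°  ·
  (3,4): δ = 150.28°  ·
  (3,5): δ = 99.68°  ·
  (3,6): δ = 8.56°  ✓
  (4,5): δ = 129.40°  ·
  (4,6): δ = 38.28°  ·
  (5,6): δ = 88.88°  ·
antipodal pairs: 3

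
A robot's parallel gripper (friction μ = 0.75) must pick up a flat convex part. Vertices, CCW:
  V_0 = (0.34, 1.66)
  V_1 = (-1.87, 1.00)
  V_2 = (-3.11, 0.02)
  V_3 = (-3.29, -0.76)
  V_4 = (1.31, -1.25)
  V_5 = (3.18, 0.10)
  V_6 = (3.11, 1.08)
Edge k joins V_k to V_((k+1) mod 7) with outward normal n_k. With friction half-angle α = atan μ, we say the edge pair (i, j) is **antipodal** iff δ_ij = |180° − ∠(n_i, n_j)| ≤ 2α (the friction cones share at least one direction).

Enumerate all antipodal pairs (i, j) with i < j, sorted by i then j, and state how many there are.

α = atan 0.75 = 36.87°;  2α = 73.74°
n_0 = (-0.2862, +0.9582)
n_1 = (-0.6201, +0.7846)
n_2 = (-0.9744, +0.2249)
n_3 = (-0.1059, -0.9944)
n_4 = (+0.5853, -0.8108)
n_5 = (+0.9975, +0.0712)
n_6 = (+0.2049, +0.9788)
  (0,1): δ = 158.31°  ·
  (0,2): δ = 119.62°  ·
  (0,3): δ = 22.71°  ✓
  (0,4): δ = 19.20°  ✓
  (0,5): δ = 77.46°  ·
  (0,6): δ = 151.55°  ·
  (1,2): δ = 141.31°  ·
  (1,3): δ = 44.40°  ✓
  (1,4): δ = 2.49°  ✓
  (1,5): δ = 55.77°  ✓
  (1,6): δ = 129.85°  ·
  (2,3): δ = 83.09°  ·
  (2,4): δ = 41.18°  ✓
  (2,5): δ = 17.08°  ✓
  (2,6): δ = 91.17°  ·
  (3,4): δ = 138.09°  ·
  (3,5): δ = 79.83°  ·
  (3,6): δ = 5.75°  ✓
  (4,5): δ = 121.74°  ·
  (4,6): δ = 47.65°  ✓
  (5,6): δ = 105.91°  ·
antipodal pairs: 9

count = 9; pairs: (0,3), (0,4), (1,3), (1,4), (1,5), (2,4), (2,5), (3,6), (4,6)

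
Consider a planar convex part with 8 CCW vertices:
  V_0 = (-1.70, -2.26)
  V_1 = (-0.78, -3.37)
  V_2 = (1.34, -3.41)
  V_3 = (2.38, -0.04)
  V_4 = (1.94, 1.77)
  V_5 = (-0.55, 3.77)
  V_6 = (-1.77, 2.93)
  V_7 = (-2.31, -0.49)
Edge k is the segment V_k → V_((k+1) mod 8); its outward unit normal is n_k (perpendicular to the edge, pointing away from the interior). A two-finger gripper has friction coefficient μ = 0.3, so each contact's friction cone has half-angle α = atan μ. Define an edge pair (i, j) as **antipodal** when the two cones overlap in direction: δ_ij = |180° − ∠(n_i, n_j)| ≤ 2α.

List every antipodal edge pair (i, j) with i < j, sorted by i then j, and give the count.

α = atan 0.3 = 16.70°;  2α = 33.40°
n_0 = (-0.7699, -0.6381)
n_1 = (-0.0189, -0.9998)
n_2 = (+0.9555, -0.2949)
n_3 = (+0.9717, +0.2362)
n_4 = (+0.6262, +0.7796)
n_5 = (-0.5671, +0.8236)
n_6 = (-0.9878, +0.1560)
n_7 = (-0.9454, -0.3258)
  (0,1): δ = 130.73°  ·
  (0,2): δ = 56.80°  ·
  (0,3): δ = 25.99°  ✓
  (0,4): δ = 11.58°  ✓
  (0,5): δ = 84.90°  ·
  (0,6): δ = 131.37°  ·
  (0,7): δ = 159.36°  ·
  (1,2): δ = 106.07°  ·
  (1,3): δ = 75.26°  ·
  (1,4): δ = 37.69°  ·
  (1,5): δ = 35.63°  ·
  (1,6): δ = 82.11°  ·
  (1,7): δ = 110.10°  ·
  (2,3): δ = 149.19°  ·
  (2,4): δ = 111.62°  ·
  (2,5): δ = 38.30°  ·
  (2,6): δ = 8.18°  ✓
  (2,7): δ = 36.17°  ·
  (3,4): δ = 142.44°  ·
  (3,5): δ = 69.11°  ·
  (3,6): δ = 22.64°  ✓
  (3,7): δ = 5.35°  ✓
  (4,5): δ = 106.68°  ·
  (4,6): δ = 60.20°  ·
  (4,7): δ = 32.21°  ✓
  (5,6): δ = 133.52°  ·
  (5,7): δ = 105.53°  ·
  (6,7): δ = 152.01°  ·
antipodal pairs: 6

count = 6; pairs: (0,3), (0,4), (2,6), (3,6), (3,7), (4,7)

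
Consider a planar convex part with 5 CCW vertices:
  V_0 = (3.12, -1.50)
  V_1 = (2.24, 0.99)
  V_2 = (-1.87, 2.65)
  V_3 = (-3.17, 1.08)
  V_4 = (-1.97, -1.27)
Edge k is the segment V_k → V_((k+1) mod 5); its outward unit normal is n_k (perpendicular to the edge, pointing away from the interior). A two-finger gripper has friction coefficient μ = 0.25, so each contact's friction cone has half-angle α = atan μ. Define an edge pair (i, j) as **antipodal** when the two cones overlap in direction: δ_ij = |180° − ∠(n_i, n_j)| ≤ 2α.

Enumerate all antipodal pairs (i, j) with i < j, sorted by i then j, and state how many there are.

α = atan 0.25 = 14.04°;  2α = 28.07°
n_0 = (+0.9429, +0.3332)
n_1 = (+0.3745, +0.9272)
n_2 = (-0.7702, +0.6378)
n_3 = (-0.8906, -0.4548)
n_4 = (-0.0451, -0.9990)
  (0,1): δ = 131.46°  ·
  (0,2): δ = 59.09°  ·
  (0,3): δ = 7.59°  ✓
  (0,4): δ = 67.95°  ·
  (1,2): δ = 107.63°  ·
  (1,3): δ = 40.96°  ·
  (1,4): δ = 19.41°  ✓
  (2,3): δ = 113.32°  ·
  (2,4): δ = 52.96°  ·
  (3,4): δ = 119.64°  ·
antipodal pairs: 2

count = 2; pairs: (0,3), (1,4)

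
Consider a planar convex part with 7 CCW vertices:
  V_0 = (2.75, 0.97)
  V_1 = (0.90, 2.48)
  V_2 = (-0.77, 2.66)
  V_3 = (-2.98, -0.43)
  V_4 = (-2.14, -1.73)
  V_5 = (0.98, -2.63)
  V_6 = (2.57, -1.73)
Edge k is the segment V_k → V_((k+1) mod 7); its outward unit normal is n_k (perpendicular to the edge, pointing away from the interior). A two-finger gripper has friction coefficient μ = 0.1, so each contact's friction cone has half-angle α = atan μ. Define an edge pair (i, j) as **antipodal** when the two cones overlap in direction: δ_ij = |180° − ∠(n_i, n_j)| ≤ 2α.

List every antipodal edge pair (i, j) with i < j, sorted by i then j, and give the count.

count = 1; pairs: (1,4)

α = atan 0.1 = 5.71°;  2α = 11.42°
n_0 = (+0.6323, +0.7747)
n_1 = (+0.1072, +0.9942)
n_2 = (-0.8134, +0.5817)
n_3 = (-0.8399, -0.5427)
n_4 = (-0.2772, -0.9608)
n_5 = (+0.4926, -0.8703)
n_6 = (+0.9978, -0.0665)
  (0,1): δ = 146.93°  ·
  (0,2): δ = 86.35°  ·
  (0,3): δ = 17.91°  ·
  (0,4): δ = 23.13°  ·
  (0,5): δ = 68.73°  ·
  (0,6): δ = 125.41°  ·
  (1,2): δ = 119.42°  ·
  (1,3): δ = 50.98°  ·
  (1,4): δ = 9.94°  ✓
  (1,5): δ = 35.66°  ·
  (1,6): δ = 92.34°  ·
  (2,3): δ = 111.56°  ·
  (2,4): δ = 70.52°  ·
  (2,5): δ = 24.92°  ·
  (2,6): δ = 31.76°  ·
  (3,4): δ = 138.96°  ·
  (3,5): δ = 93.36°  ·
  (3,6): δ = 36.68°  ·
  (4,5): δ = 134.40°  ·
  (4,6): δ = 77.72°  ·
  (5,6): δ = 123.33°  ·
antipodal pairs: 1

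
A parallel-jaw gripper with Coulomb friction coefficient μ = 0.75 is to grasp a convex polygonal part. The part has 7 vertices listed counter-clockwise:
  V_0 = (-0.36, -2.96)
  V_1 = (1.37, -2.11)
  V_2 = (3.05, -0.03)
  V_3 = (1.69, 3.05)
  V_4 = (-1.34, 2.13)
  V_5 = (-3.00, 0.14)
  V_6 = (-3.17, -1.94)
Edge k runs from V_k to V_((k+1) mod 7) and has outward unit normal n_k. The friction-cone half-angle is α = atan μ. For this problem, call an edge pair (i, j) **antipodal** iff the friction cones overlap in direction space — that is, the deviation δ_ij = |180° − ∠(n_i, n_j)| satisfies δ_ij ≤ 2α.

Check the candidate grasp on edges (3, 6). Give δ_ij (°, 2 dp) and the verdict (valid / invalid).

δ = 36.84°, valid

α = atan 0.75 = 36.87°;  2α = 73.74°
edge 3: e_3 = (-3.03, -0.92);  n_3 = (-0.2905, +0.9569)
edge 6: e_6 = (+2.81, -1.02);  n_6 = (-0.3412, -0.9400)
∠(n_3, n_6) = 143.16°
δ = |180° − 143.16°| = 36.84°
36.84° ≤ 2α = 73.74°  →  valid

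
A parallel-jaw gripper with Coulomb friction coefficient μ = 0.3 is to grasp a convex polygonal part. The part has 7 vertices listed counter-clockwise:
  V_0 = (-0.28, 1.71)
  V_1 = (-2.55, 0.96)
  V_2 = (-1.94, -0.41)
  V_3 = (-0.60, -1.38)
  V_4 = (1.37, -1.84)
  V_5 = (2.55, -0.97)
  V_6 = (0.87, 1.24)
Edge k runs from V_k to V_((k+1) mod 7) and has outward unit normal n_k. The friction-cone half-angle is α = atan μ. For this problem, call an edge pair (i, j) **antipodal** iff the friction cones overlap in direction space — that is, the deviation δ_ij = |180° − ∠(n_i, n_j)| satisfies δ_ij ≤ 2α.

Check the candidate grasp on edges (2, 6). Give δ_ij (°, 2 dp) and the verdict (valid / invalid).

α = atan 0.3 = 16.70°;  2α = 33.40°
edge 2: e_2 = (+1.34, -0.97);  n_2 = (-0.5864, -0.8100)
edge 6: e_6 = (-1.15, +0.47);  n_6 = (+0.3783, +0.9257)
∠(n_2, n_6) = 166.33°
δ = |180° − 166.33°| = 13.67°
13.67° ≤ 2α = 33.40°  →  valid

δ = 13.67°, valid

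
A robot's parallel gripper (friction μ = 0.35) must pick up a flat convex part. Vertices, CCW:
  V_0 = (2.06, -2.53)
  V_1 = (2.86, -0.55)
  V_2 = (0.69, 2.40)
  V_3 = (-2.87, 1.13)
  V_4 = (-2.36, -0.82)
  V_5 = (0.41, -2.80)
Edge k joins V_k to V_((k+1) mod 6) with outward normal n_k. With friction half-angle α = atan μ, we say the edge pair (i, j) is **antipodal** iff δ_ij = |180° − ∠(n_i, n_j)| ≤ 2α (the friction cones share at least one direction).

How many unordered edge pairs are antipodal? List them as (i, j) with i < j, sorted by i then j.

count = 4; pairs: (0,3), (1,3), (1,4), (2,5)

α = atan 0.35 = 19.29°;  2α = 38.58°
n_0 = (+0.9272, -0.3746)
n_1 = (+0.8055, +0.5925)
n_2 = (-0.3360, +0.9419)
n_3 = (-0.9675, -0.2530)
n_4 = (-0.5815, -0.8135)
n_5 = (+0.1615, -0.9869)
  (0,1): δ = 121.66°  ·
  (0,2): δ = 48.37°  ·
  (0,3): δ = 36.66°  ✓
  (0,4): δ = 76.44°  ·
  (0,5): δ = 121.29°  ·
  (1,2): δ = 106.70°  ·
  (1,3): δ = 21.68°  ✓
  (1,4): δ = 18.10°  ✓
  (1,5): δ = 62.96°  ·
  (2,3): δ = 94.98°  ·
  (2,4): δ = 55.19°  ·
  (2,5): δ = 10.34°  ✓
  (3,4): δ = 140.21°  ·
  (3,5): δ = 95.36°  ·
  (4,5): δ = 135.15°  ·
antipodal pairs: 4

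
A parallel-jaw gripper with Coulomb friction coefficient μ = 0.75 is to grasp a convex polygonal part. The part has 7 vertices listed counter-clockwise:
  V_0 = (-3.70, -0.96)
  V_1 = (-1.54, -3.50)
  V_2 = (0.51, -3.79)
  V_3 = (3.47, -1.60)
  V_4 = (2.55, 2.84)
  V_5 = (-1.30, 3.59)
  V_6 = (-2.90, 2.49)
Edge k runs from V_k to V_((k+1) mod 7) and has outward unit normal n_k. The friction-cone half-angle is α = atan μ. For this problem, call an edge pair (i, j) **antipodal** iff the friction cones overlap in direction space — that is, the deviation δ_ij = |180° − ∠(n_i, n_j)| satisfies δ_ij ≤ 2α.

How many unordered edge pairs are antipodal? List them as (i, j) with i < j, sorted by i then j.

count = 10; pairs: (0,3), (0,4), (1,3), (1,4), (1,5), (2,4), (2,5), (2,6), (3,5), (3,6)

α = atan 0.75 = 36.87°;  2α = 73.74°
n_0 = (-0.7618, -0.6478)
n_1 = (-0.1401, -0.9901)
n_2 = (+0.5948, -0.8039)
n_3 = (+0.9792, +0.2029)
n_4 = (+0.1912, +0.9815)
n_5 = (-0.5665, +0.8240)
n_6 = (-0.9742, +0.2259)
  (0,1): δ = 138.43°  ·
  (0,2): δ = 93.88°  ·
  (0,3): δ = 28.67°  ✓
  (0,4): δ = 38.60°  ✓
  (0,5): δ = 84.13°  ·
  (0,6): δ = 126.57°  ·
  (1,2): δ = 135.45°  ·
  (1,3): δ = 70.24°  ✓
  (1,4): δ = 2.97°  ✓
  (1,5): δ = 42.56°  ✓
  (1,6): δ = 85.00°  ·
  (2,3): δ = 114.79°  ·
  (2,4): δ = 47.52°  ✓
  (2,5): δ = 1.99°  ✓
  (2,6): δ = 40.45°  ✓
  (3,4): δ = 112.73°  ·
  (3,5): δ = 67.20°  ✓
  (3,6): δ = 24.76°  ✓
  (4,5): δ = 134.47°  ·
  (4,6): δ = 92.03°  ·
  (5,6): δ = 137.56°  ·
antipodal pairs: 10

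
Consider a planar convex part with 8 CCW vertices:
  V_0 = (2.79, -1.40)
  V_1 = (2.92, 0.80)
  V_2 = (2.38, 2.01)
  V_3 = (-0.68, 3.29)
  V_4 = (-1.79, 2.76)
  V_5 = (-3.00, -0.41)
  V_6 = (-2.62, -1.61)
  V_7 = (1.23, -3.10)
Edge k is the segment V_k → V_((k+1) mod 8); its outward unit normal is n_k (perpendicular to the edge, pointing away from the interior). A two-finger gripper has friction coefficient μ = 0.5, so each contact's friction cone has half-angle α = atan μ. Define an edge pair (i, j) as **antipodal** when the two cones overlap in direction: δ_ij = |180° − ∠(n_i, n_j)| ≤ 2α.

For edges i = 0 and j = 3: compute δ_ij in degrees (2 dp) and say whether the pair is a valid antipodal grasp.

α = atan 0.5 = 26.57°;  2α = 53.13°
edge 0: e_0 = (+0.13, +2.20);  n_0 = (+0.9983, -0.0590)
edge 3: e_3 = (-1.11, -0.53);  n_3 = (-0.4309, +0.9024)
∠(n_0, n_3) = 118.91°
δ = |180° − 118.91°| = 61.09°
61.09° > 2α = 53.13°  →  invalid

δ = 61.09°, invalid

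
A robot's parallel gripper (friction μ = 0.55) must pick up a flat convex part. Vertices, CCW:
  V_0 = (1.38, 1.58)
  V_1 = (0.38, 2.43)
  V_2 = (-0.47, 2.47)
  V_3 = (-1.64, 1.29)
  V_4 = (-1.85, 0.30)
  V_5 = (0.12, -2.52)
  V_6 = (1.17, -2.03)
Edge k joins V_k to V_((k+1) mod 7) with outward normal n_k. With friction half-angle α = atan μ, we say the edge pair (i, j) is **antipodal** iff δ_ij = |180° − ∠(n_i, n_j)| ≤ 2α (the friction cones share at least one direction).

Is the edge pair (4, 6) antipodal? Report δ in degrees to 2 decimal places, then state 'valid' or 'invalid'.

δ = 38.27°, valid

α = atan 0.55 = 28.81°;  2α = 57.62°
edge 4: e_4 = (+1.97, -2.82);  n_4 = (-0.8198, -0.5727)
edge 6: e_6 = (+0.21, +3.61);  n_6 = (+0.9983, -0.0581)
∠(n_4, n_6) = 141.73°
δ = |180° − 141.73°| = 38.27°
38.27° ≤ 2α = 57.62°  →  valid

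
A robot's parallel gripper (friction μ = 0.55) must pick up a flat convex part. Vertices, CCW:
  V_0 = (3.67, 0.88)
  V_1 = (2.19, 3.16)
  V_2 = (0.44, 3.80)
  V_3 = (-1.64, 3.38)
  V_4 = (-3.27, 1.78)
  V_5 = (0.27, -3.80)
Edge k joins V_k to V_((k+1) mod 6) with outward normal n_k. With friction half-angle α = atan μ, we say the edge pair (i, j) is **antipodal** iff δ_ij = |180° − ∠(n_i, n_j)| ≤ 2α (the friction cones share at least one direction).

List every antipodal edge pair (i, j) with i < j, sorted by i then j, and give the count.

α = atan 0.55 = 28.81°;  2α = 57.62°
n_0 = (+0.8388, +0.5445)
n_1 = (+0.3435, +0.9392)
n_2 = (-0.1979, +0.9802)
n_3 = (-0.7005, +0.7136)
n_4 = (-0.8444, -0.5357)
n_5 = (+0.8090, -0.5878)
  (0,1): δ = 143.08°  ·
  (0,2): δ = 111.57°  ·
  (0,3): δ = 78.52°  ·
  (0,4): δ = 0.60°  ✓
  (0,5): δ = 111.01°  ·
  (1,2): δ = 148.50°  ·
  (1,3): δ = 115.44°  ·
  (1,4): δ = 37.52°  ✓
  (1,5): δ = 74.09°  ·
  (2,3): δ = 146.95°  ·
  (2,4): δ = 69.02°  ·
  (2,5): δ = 42.59°  ✓
  (3,4): δ = 102.08°  ·
  (3,5): δ = 9.53°  ✓
  (4,5): δ = 68.39°  ·
antipodal pairs: 4

count = 4; pairs: (0,4), (1,4), (2,5), (3,5)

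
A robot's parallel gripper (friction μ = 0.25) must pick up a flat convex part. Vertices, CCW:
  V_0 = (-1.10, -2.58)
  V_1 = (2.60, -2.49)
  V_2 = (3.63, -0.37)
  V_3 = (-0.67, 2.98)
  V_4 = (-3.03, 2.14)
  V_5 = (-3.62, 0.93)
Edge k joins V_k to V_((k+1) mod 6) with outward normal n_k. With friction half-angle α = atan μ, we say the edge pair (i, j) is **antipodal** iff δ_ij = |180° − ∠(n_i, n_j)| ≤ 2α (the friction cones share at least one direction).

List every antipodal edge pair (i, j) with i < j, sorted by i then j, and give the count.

count = 3; pairs: (0,3), (1,4), (2,5)

α = atan 0.25 = 14.04°;  2α = 28.07°
n_0 = (+0.0243, -0.9997)
n_1 = (+0.8995, -0.4370)
n_2 = (+0.6146, +0.7889)
n_3 = (-0.3353, +0.9421)
n_4 = (-0.8988, +0.4383)
n_5 = (-0.8123, -0.5832)
  (0,1): δ = 117.31°  ·
  (0,2): δ = 39.31°  ·
  (0,3): δ = 18.20°  ✓
  (0,4): δ = 62.61°  ·
  (0,5): δ = 124.28°  ·
  (1,2): δ = 102.01°  ·
  (1,3): δ = 44.49°  ·
  (1,4): δ = 0.08°  ✓
  (1,5): δ = 61.59°  ·
  (2,3): δ = 122.49°  ·
  (2,4): δ = 78.07°  ·
  (2,5): δ = 16.40°  ✓
  (3,4): δ = 135.59°  ·
  (3,5): δ = 73.92°  ·
  (4,5): δ = 118.33°  ·
antipodal pairs: 3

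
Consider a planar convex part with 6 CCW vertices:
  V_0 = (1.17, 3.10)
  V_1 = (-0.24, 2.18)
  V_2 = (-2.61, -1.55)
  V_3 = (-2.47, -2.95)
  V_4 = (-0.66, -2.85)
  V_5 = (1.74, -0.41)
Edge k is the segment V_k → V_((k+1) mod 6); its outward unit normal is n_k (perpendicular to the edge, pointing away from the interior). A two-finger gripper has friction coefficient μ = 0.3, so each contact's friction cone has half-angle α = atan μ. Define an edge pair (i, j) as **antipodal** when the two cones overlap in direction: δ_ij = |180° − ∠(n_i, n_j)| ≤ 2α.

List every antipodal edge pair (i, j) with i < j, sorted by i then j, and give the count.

α = atan 0.3 = 16.70°;  2α = 33.40°
n_0 = (-0.5464, +0.8375)
n_1 = (-0.8440, +0.5363)
n_2 = (-0.9950, -0.0995)
n_3 = (+0.0552, -0.9985)
n_4 = (+0.7129, -0.7012)
n_5 = (+0.9871, +0.1603)
  (0,1): δ = 155.56°  ·
  (0,2): δ = 117.41°  ·
  (0,3): δ = 29.96°  ✓
  (0,4): δ = 12.35°  ✓
  (0,5): δ = 66.10°  ·
  (1,2): δ = 141.86°  ·
  (1,3): δ = 54.41°  ·
  (1,4): δ = 12.10°  ✓
  (1,5): δ = 41.66°  ·
  (2,3): δ = 92.55°  ·
  (2,4): δ = 50.24°  ·
  (2,5): δ = 3.51°  ✓
  (3,4): δ = 137.69°  ·
  (3,5): δ = 83.94°  ·
  (4,5): δ = 126.25°  ·
antipodal pairs: 4

count = 4; pairs: (0,3), (0,4), (1,4), (2,5)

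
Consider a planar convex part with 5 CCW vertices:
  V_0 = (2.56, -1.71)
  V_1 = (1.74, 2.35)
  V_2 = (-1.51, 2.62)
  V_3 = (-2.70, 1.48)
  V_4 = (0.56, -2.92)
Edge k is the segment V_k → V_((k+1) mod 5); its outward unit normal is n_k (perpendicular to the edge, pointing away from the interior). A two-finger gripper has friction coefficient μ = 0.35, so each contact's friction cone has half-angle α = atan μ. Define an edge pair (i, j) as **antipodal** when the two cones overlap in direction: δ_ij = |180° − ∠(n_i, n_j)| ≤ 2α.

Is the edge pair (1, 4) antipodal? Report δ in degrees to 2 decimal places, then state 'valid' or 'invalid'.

α = atan 0.35 = 19.29°;  2α = 38.58°
edge 1: e_1 = (-3.25, +0.27);  n_1 = (+0.0828, +0.9966)
edge 4: e_4 = (+2.00, +1.21);  n_4 = (+0.5176, -0.8556)
∠(n_1, n_4) = 144.08°
δ = |180° − 144.08°| = 35.92°
35.92° ≤ 2α = 38.58°  →  valid

δ = 35.92°, valid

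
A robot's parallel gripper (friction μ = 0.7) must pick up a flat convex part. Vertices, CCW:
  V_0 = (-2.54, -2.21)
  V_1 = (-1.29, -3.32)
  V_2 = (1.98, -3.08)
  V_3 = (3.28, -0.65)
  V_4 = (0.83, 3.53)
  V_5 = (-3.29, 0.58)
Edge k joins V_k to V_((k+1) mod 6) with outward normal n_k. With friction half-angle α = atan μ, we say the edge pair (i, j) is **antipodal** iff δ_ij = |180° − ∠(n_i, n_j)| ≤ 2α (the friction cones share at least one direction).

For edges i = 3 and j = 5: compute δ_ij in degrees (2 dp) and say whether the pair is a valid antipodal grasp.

δ = 15.33°, valid

α = atan 0.7 = 34.99°;  2α = 69.98°
edge 3: e_3 = (-2.45, +4.18);  n_3 = (+0.8627, +0.5057)
edge 5: e_5 = (+0.75, -2.79);  n_5 = (-0.9657, -0.2596)
∠(n_3, n_5) = 164.67°
δ = |180° − 164.67°| = 15.33°
15.33° ≤ 2α = 69.98°  →  valid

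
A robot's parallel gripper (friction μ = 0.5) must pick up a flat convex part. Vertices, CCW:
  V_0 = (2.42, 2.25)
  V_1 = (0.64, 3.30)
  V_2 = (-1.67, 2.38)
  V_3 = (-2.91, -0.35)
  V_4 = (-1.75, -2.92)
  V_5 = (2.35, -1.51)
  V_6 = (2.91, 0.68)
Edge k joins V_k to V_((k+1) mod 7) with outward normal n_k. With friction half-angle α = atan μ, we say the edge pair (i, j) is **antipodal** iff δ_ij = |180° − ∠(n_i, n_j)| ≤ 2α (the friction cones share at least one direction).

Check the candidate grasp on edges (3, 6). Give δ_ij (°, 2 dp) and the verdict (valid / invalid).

α = atan 0.5 = 26.57°;  2α = 53.13°
edge 3: e_3 = (+1.16, -2.57);  n_3 = (-0.9115, -0.4114)
edge 6: e_6 = (-0.49, +1.57);  n_6 = (+0.9546, +0.2979)
∠(n_3, n_6) = 173.04°
δ = |180° − 173.04°| = 6.96°
6.96° ≤ 2α = 53.13°  →  valid

δ = 6.96°, valid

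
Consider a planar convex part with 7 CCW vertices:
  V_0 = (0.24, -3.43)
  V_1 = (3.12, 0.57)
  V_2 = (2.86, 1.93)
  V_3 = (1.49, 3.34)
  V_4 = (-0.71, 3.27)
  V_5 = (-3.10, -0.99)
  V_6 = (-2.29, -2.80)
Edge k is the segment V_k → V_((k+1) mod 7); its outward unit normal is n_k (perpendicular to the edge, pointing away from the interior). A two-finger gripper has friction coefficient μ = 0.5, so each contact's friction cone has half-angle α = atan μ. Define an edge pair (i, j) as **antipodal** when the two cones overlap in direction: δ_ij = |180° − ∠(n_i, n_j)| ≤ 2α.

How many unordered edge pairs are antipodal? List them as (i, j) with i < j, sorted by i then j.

α = atan 0.5 = 26.57°;  2α = 53.13°
n_0 = (+0.8115, -0.5843)
n_1 = (+0.9822, +0.1878)
n_2 = (+0.7172, +0.6969)
n_3 = (-0.0318, +0.9995)
n_4 = (-0.8721, +0.4893)
n_5 = (-0.9128, -0.4085)
n_6 = (-0.2416, -0.9704)
  (0,1): δ = 133.42°  ·
  (0,2): δ = 100.07°  ·
  (0,3): δ = 52.42°  ✓
  (0,4): δ = 6.46°  ✓
  (0,5): δ = 59.86°  ·
  (0,6): δ = 111.77°  ·
  (1,2): δ = 146.65°  ·
  (1,3): δ = 99.00°  ·
  (1,4): δ = 40.12°  ✓
  (1,5): δ = 13.29°  ✓
  (1,6): δ = 65.19°  ·
  (2,3): δ = 132.35°  ·
  (2,4): δ = 73.47°  ·
  (2,5): δ = 20.07°  ✓
  (2,6): δ = 31.84°  ✓
  (3,4): δ = 121.12°  ·
  (3,5): δ = 67.71°  ·
  (3,6): δ = 15.81°  ✓
  (4,5): δ = 126.60°  ·
  (4,6): δ = 74.69°  ·
  (5,6): δ = 128.09°  ·
antipodal pairs: 7

count = 7; pairs: (0,3), (0,4), (1,4), (1,5), (2,5), (2,6), (3,6)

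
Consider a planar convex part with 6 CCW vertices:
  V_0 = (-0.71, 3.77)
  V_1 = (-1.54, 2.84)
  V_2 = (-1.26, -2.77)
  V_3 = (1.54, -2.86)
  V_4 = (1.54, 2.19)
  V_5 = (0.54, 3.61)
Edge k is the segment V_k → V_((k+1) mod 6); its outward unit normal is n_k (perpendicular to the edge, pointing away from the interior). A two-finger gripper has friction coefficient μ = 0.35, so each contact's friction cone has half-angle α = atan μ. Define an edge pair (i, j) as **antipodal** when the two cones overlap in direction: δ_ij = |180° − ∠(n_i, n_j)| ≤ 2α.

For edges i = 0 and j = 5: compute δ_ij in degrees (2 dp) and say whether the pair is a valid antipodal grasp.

δ = 124.45°, invalid

α = atan 0.35 = 19.29°;  2α = 38.58°
edge 0: e_0 = (-0.83, -0.93);  n_0 = (-0.7461, +0.6659)
edge 5: e_5 = (-1.25, +0.16);  n_5 = (+0.1270, +0.9919)
∠(n_0, n_5) = 55.55°
δ = |180° − 55.55°| = 124.45°
124.45° > 2α = 38.58°  →  invalid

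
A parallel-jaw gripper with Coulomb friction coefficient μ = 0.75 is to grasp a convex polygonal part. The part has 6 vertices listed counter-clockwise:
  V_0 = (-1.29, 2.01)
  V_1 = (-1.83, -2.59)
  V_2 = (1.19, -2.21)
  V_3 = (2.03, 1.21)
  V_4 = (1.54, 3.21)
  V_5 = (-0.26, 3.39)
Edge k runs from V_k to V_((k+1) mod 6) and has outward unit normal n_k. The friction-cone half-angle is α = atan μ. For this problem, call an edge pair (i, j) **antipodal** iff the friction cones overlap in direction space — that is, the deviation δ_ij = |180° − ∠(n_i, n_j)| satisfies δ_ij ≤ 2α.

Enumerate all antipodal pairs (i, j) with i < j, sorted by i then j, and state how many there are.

α = atan 0.75 = 36.87°;  2α = 73.74°
n_0 = (-0.9932, +0.1166)
n_1 = (+0.1248, -0.9922)
n_2 = (+0.9711, -0.2385)
n_3 = (+0.9713, +0.2380)
n_4 = (+0.0995, +0.9950)
n_5 = (-0.8014, +0.5981)
  (0,1): δ = 76.13°  ·
  (0,2): δ = 7.10°  ✓
  (0,3): δ = 20.46°  ✓
  (0,4): δ = 90.98°  ·
  (0,5): δ = 149.96°  ·
  (1,2): δ = 110.97°  ·
  (1,3): δ = 83.41°  ·
  (1,4): δ = 12.88°  ✓
  (1,5): δ = 46.09°  ✓
  (2,3): δ = 152.43°  ·
  (2,4): δ = 81.91°  ·
  (2,5): δ = 22.94°  ✓
  (3,4): δ = 109.48°  ·
  (3,5): δ = 50.50°  ✓
  (4,5): δ = 121.03°  ·
antipodal pairs: 6

count = 6; pairs: (0,2), (0,3), (1,4), (1,5), (2,5), (3,5)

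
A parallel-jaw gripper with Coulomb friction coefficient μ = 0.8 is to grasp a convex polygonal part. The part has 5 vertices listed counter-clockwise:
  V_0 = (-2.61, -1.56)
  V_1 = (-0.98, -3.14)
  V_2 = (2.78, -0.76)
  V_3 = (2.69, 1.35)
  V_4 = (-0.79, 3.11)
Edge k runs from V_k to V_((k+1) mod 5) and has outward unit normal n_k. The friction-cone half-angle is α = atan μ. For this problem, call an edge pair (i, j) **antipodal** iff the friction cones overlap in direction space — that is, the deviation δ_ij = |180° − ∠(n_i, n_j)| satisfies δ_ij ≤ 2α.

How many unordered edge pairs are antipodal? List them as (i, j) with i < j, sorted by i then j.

α = atan 0.8 = 38.66°;  2α = 77.32°
n_0 = (-0.6960, -0.7180)
n_1 = (+0.5348, -0.8450)
n_2 = (+0.9991, +0.0426)
n_3 = (+0.4513, +0.8924)
n_4 = (-0.9317, +0.3631)
  (0,1): δ = 103.56°  ·
  (0,2): δ = 43.45°  ✓
  (0,3): δ = 17.28°  ✓
  (0,4): δ = 112.82°  ·
  (1,2): δ = 119.89°  ·
  (1,3): δ = 59.16°  ✓
  (1,4): δ = 36.38°  ✓
  (2,3): δ = 119.27°  ·
  (2,4): δ = 23.73°  ✓
  (3,4): δ = 84.46°  ·
antipodal pairs: 5

count = 5; pairs: (0,2), (0,3), (1,3), (1,4), (2,4)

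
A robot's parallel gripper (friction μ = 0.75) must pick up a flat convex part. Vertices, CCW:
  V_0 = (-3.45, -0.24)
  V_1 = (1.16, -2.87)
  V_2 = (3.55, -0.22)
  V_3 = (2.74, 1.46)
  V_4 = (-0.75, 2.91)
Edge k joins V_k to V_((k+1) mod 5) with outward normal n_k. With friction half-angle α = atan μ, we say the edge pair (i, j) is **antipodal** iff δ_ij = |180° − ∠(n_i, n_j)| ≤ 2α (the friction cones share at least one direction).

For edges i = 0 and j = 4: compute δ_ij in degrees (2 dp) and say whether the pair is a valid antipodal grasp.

δ = 79.10°, invalid

α = atan 0.75 = 36.87°;  2α = 73.74°
edge 0: e_0 = (+4.61, -2.63);  n_0 = (-0.4955, -0.8686)
edge 4: e_4 = (-2.70, -3.15);  n_4 = (-0.7593, +0.6508)
∠(n_0, n_4) = 100.90°
δ = |180° − 100.90°| = 79.10°
79.10° > 2α = 73.74°  →  invalid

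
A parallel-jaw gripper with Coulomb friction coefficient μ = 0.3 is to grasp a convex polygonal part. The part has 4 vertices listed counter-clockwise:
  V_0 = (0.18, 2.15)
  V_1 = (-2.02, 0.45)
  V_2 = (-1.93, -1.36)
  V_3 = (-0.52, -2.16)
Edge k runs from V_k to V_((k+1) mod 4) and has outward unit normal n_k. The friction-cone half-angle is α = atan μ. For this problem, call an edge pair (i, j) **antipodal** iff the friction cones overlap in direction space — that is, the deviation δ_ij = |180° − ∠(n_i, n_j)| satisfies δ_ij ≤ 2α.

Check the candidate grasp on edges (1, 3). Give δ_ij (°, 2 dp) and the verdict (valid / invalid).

α = atan 0.3 = 16.70°;  2α = 33.40°
edge 1: e_1 = (+0.09, -1.81);  n_1 = (-0.9988, -0.0497)
edge 3: e_3 = (+0.70, +4.31);  n_3 = (+0.9871, -0.1603)
∠(n_1, n_3) = 167.93°
δ = |180° − 167.93°| = 12.07°
12.07° ≤ 2α = 33.40°  →  valid

δ = 12.07°, valid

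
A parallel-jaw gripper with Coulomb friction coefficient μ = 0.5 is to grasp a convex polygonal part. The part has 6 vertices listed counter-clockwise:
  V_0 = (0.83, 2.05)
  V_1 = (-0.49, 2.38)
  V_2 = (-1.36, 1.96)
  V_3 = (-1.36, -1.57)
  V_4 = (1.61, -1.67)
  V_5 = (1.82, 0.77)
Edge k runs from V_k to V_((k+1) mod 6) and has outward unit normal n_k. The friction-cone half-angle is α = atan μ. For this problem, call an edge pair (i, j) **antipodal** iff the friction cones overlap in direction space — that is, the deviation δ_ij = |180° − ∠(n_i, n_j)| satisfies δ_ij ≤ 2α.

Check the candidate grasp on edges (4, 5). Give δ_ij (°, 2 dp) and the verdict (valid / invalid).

δ = 137.36°, invalid

α = atan 0.5 = 26.57°;  2α = 53.13°
edge 4: e_4 = (+0.21, +2.44);  n_4 = (+0.9963, -0.0857)
edge 5: e_5 = (-0.99, +1.28);  n_5 = (+0.7910, +0.6118)
∠(n_4, n_5) = 42.64°
δ = |180° − 42.64°| = 137.36°
137.36° > 2α = 53.13°  →  invalid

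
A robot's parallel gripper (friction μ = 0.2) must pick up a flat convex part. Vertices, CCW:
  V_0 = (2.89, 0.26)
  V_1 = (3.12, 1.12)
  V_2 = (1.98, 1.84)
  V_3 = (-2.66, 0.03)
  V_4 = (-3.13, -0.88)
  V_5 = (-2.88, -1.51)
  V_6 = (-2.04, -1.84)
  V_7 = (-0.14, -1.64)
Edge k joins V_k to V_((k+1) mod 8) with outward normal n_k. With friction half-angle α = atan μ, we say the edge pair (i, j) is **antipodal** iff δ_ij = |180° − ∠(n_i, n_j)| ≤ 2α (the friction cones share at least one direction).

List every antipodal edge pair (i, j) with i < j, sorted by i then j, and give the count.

α = atan 0.2 = 11.31°;  2α = 22.62°
n_0 = (+0.9660, -0.2584)
n_1 = (+0.5340, +0.8455)
n_2 = (-0.3634, +0.9316)
n_3 = (-0.8885, +0.4589)
n_4 = (-0.9295, -0.3688)
n_5 = (-0.3657, -0.9308)
n_6 = (+0.1047, -0.9945)
n_7 = (+0.5313, -0.8472)
  (0,1): δ = 107.30°  ·
  (0,2): δ = 53.72°  ·
  (0,3): δ = 12.34°  ✓
  (0,4): δ = 36.62°  ·
  (0,5): δ = 83.53°  ·
  (0,6): δ = 110.98°  ·
  (0,7): δ = 137.06°  ·
  (1,2): δ = 126.41°  ·
  (1,3): δ = 85.04°  ·
  (1,4): δ = 36.08°  ·
  (1,5): δ = 10.83°  ✓
  (1,6): δ = 38.28°  ·
  (1,7): δ = 64.37°  ·
  (2,3): δ = 138.63°  ·
  (2,4): δ = 89.67°  ·
  (2,5): δ = 42.76°  ·
  (2,6): δ = 15.30°  ✓
  (2,7): δ = 10.78°  ✓
  (3,4): δ = 131.04°  ·
  (3,5): δ = 84.13°  ·
  (3,6): δ = 56.68°  ·
  (3,7): δ = 30.59°  ·
  (4,5): δ = 133.09°  ·
  (4,6): δ = 105.64°  ·
  (4,7): δ = 79.55°  ·
  (5,6): δ = 152.54°  ·
  (5,7): δ = 126.46°  ·
  (6,7): δ = 153.92°  ·
antipodal pairs: 4

count = 4; pairs: (0,3), (1,5), (2,6), (2,7)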